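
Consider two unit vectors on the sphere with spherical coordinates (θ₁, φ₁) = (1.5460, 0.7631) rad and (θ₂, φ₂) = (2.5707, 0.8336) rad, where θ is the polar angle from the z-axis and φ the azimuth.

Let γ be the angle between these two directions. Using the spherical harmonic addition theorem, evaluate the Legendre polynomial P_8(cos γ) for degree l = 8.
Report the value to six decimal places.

-0.022174

Summing Y*_{l m}(θ₁,φ₁)·Y_{l m}(θ₂,φ₂) over m ∈ [−8, 8]; prefactor 4π/(2·8+1) = 0.739198:
  m=-8: Y*=+0.506004-0.091233i  Y=+0.003473-0.001410i  product +0.001629-0.001030i
  m=-7: Y*=+0.030023-0.041236i  Y=-0.021039-0.010111i  product -0.001049+0.000564i
  m=-6: Y*=+0.049656+0.368931i  Y=+0.025715+0.086422i  product -0.030607+0.013778i
  m=-5: Y*=+0.047043+0.037570i  Y=+0.124417-0.205508i  product +0.013574-0.004993i
  m=-4: Y*=-0.331162+0.029616i  Y=-0.429590+0.083870i  product +0.139780-0.040497i
  m=-3: Y*=-0.042500+0.048603i  Y=+0.384969+0.287101i  product -0.030315+0.006509i
  m=-2: Y*=-0.014080-0.315514i  Y=-0.012988-0.134306i  product -0.042193+0.005989i
  m=-1: Y*=-0.048014-0.045919i  Y=+0.245942-0.270873i  product -0.024247+0.001712i
  m=+0: Y*=+0.311022-0.000000i  Y=-0.267321+0.000000i  product -0.083143+0.000000i
  m=+1: Y*=+0.048014-0.045919i  Y=-0.245942-0.270873i  product -0.024247-0.001712i
  m=+2: Y*=-0.014080+0.315514i  Y=-0.012988+0.134306i  product -0.042193-0.005989i
  m=+3: Y*=+0.042500+0.048603i  Y=-0.384969+0.287101i  product -0.030315-0.006509i
  m=+4: Y*=-0.331162-0.029616i  Y=-0.429590-0.083870i  product +0.139780+0.040497i
  m=+5: Y*=-0.047043+0.037570i  Y=-0.124417-0.205508i  product +0.013574+0.004993i
  m=+6: Y*=+0.049656-0.368931i  Y=+0.025715-0.086422i  product -0.030607-0.013778i
  m=+7: Y*=-0.030023-0.041236i  Y=+0.021039-0.010111i  product -0.001049-0.000564i
  m=+8: Y*=+0.506004+0.091233i  Y=+0.003473+0.001410i  product +0.001629+0.001030i
Accumulated sum -0.029998-0.000000i; after 4π/(2l+1) scaling, -0.022174-0.000000i ⇒ P_8 = -0.022174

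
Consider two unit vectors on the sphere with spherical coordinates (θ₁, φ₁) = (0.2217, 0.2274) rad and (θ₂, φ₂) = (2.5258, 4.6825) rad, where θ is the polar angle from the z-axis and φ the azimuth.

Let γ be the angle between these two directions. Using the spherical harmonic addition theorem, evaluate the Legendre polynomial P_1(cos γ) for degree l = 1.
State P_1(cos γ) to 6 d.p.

Addition theorem: P_1(cos γ) = (4π/3) Σ_m Y*_{lm}(Ω₁) Y_{lm}(Ω₂), m = −1…1:
  m=-1: 0.07401 + 0.01713j × -0.00596 + 0.19947j = -0.00386 + 0.01466j  (running Σ = -0.00386 + 0.01466j)
  m=0: 0.47664 + 0.00000j × -0.39885 + 0.00000j = -0.19011 + 0.00000j  (running Σ = -0.19397 + 0.01466j)
  m=1: -0.07401 + 0.01713j × 0.00596 + 0.19947j = -0.00386 - 0.01466j  (running Σ = -0.19783 + 0.00000j)
Total Σ_m = -0.19783 + 0.00000j. Multiply by 4.188790: -0.82866 + 0.00000j. P_1(cos γ) = -0.828655

-0.828655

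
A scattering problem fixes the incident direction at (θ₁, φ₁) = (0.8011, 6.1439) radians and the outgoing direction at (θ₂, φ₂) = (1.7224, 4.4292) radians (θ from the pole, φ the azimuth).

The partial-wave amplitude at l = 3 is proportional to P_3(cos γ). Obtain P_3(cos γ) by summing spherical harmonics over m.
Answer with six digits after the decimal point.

Term-by-term m-sum for l=3 (normalisation 4π/7 = 1.795196):
  [-3]  conj(Y_{3,-3})(Ω₁) = +0.141218-0.062701i ; Y_{3,-3}(Ω₂) = +0.302674-0.266125i ; Δ = +0.026057-0.056560i
  [-2]  conj(Y_{3,-2})(Ω₁) = +0.352635-0.100856i ; Y_{3,-2}(Ω₂) = +0.127273+0.080929i ; Δ = +0.053043+0.015702i
  [-1]  conj(Y_{3,-1})(Ω₁) = +0.326712-0.045803i ; Y_{3,-1}(Ω₂) = +0.079087-0.271767i ; Δ = +0.013391-0.092412i
  [+0]  conj(Y_{3,0})(Ω₁) = -0.150235-0.000000i ; Y_{3,0}(Ω₂) = +0.162648+0.000000i ; Δ = -0.024436-0.000000i
  [+1]  conj(Y_{3,1})(Ω₁) = -0.326712-0.045803i ; Y_{3,1}(Ω₂) = -0.079087-0.271767i ; Δ = +0.013391+0.092412i
  [+2]  conj(Y_{3,2})(Ω₁) = +0.352635+0.100856i ; Y_{3,2}(Ω₂) = +0.127273-0.080929i ; Δ = +0.053043-0.015702i
  [+3]  conj(Y_{3,3})(Ω₁) = -0.141218-0.062701i ; Y_{3,3}(Ω₂) = -0.302674-0.266125i ; Δ = +0.026057+0.056560i
Σ over m = +0.160546+0.000000i; ×(4π/7) → +0.288211+0.000000i. Real part: 0.288211

0.288211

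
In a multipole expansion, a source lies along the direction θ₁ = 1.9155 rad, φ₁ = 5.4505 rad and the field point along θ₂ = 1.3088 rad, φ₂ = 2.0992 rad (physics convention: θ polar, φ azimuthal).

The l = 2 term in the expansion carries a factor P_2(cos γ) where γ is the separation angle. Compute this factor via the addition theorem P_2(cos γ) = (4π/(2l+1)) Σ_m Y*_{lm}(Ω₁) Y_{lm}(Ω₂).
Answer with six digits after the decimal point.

Addition theorem: P_2(cos γ) = (4π/5) Σ_m Y*_{lm}(Ω₁) Y_{lm}(Ω₂), m = −2…2:
  m=-2: (-0.032312, -0.340637) × (-0.177173, 0.313799) = (0.112616, 0.050212)  (running Σ = (0.112616, 0.050212))
  m=-1: (-0.165330, 0.181755) × (-0.097438, -0.166909) = (0.046446, 0.009885)  (running Σ = (0.159062, 0.060098))
  m=0: (-0.207349, -0.000000) × (-0.251917, 0.000000) = (0.052235, 0.000000)  (running Σ = (0.211297, 0.060098))
  m=1: (0.165330, 0.181755) × (0.097438, -0.166909) = (0.046446, -0.009885)  (running Σ = (0.257743, 0.050212))
  m=2: (-0.032312, 0.340637) × (-0.177173, -0.313799) = (0.112616, -0.050212)  (running Σ = (0.370359, 0.000000))
Accumulated sum (0.370359, 0.000000); after 4π/(2l+1) scaling, (0.930815, 0.000000) ⇒ P_2 = 0.930815

0.930815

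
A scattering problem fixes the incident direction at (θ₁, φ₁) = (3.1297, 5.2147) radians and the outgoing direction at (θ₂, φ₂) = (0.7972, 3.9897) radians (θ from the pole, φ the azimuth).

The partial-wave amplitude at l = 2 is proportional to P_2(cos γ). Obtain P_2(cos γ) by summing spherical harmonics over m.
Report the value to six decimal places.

Term-by-term m-sum for l=2 (normalisation 4π/5 = 2.513274):
  term(m=-2) = (-0.000008, 0.000007)   from Y*(Ω₁)=(-0.000029, -0.000046), Y(Ω₂)=(-0.024730, -0.196143)
  term(m=-1) = (-0.001202, -0.003338)   from Y*(Ω₁)=(-0.004423, 0.008052), Y(Ω₂)=(-0.255412, 0.289637)
  term(m=+0) = (0.092409, 0.000000)   from Y*(Ω₁)=(0.630649, -0.000000), Y(Ω₂)=(0.146530, 0.000000)
  term(m=+1) = (-0.001202, 0.003338)   from Y*(Ω₁)=(0.004423, 0.008052), Y(Ω₂)=(0.255412, 0.289637)
  term(m=+2) = (-0.000008, -0.000007)   from Y*(Ω₁)=(-0.000029, 0.000046), Y(Ω₂)=(-0.024730, 0.196143)
Accumulated sum (0.089988, -0.000000); after 4π/(2l+1) scaling, (0.226164, -0.000000) ⇒ P_2 = 0.226164

0.226164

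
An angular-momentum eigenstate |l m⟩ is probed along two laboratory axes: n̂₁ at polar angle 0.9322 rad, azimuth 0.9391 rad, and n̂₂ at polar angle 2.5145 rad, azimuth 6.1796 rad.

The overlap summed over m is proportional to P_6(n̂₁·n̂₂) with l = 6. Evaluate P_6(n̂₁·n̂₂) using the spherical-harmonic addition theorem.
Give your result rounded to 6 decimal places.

Addition theorem: P_6(cos γ) = (4π/13) Σ_m Y*_{lm}(Ω₁) Y_{lm}(Ω₂), m = −6…6:
  m=-6: Y*=0.10316 - 0.07820j  Y=0.01603 + 0.01148j  product 0.00255 - 0.00007j
  m=-5: Y*=-0.00562 - 0.33285j  Y=-0.08191 - 0.04667j  product -0.01507 + 0.02753j
  m=-4: Y*=-0.35230 - 0.24876j  Y=0.24055 + 0.10579j  product -0.05843 - 0.09711j
  m=-3: Y*=-0.17304 + 0.05817j  Y=-0.42742 - 0.13727j  product 0.08195 - 0.00111j
  m=-2: Y*=0.07812 - 0.24607j  Y=0.37148 + 0.07808j  product 0.04823 - 0.08531j
  m=-1: Y*=-0.17385 - 0.23759j  Y=0.09409 + 0.00978j  product -0.01403 - 0.02406j
  m=+0: Y*=0.18451 + 0.00000j  Y=-0.41073 + 0.00000j  product -0.07578 + 0.00000j
  m=+1: Y*=0.17385 - 0.23759j  Y=-0.09409 + 0.00978j  product -0.01403 + 0.02406j
  m=+2: Y*=0.07812 + 0.24607j  Y=0.37148 - 0.07808j  product 0.04823 + 0.08531j
  m=+3: Y*=0.17304 + 0.05817j  Y=0.42742 - 0.13727j  product 0.08195 + 0.00111j
  m=+4: Y*=-0.35230 + 0.24876j  Y=0.24055 - 0.10579j  product -0.05843 + 0.09711j
  m=+5: Y*=0.00562 - 0.33285j  Y=0.08191 - 0.04667j  product -0.01507 - 0.02753j
  m=+6: Y*=0.10316 + 0.07820j  Y=0.01603 - 0.01148j  product 0.00255 + 0.00007j
Total Σ_m = 0.01461 - 0.00000j. Multiply by 0.966644: 0.01412 - 0.00000j. P_6(cos γ) = 0.014120

0.014120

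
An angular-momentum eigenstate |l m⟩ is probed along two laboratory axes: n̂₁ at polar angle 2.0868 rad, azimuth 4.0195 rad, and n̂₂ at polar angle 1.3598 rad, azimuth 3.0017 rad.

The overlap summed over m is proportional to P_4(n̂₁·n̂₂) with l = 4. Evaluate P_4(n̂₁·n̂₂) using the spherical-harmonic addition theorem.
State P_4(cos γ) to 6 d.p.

-0.006345

Addition theorem: P_4(cos γ) = (4π/9) Σ_m Y*_{lm}(Ω₁) Y_{lm}(Ω₂), m = −4…4:
  m=-4: Y*=(-0.236146, -0.091602)  Y=(0.342860, 0.214751)  product (-0.061293, -0.082119)
  m=-3: Y*=(-0.355103, 0.197639)  Y=(-0.223817, -0.099864)  product (0.099215, -0.008773)
  m=-2: Y*=(-0.032785, 0.175170)  Y=(-0.213025, -0.061207)  product (0.017705, -0.035309)
  m=-1: Y*=(-0.168057, -0.202428)  Y=(0.258354, 0.036379)  product (-0.036054, -0.058412)
  m=+0: Y*=(-0.235811, -0.000000)  Y=(0.185279, 0.000000)  product (-0.043691, -0.000000)
  m=+1: Y*=(0.168057, -0.202428)  Y=(-0.258354, 0.036379)  product (-0.036054, 0.058412)
  m=+2: Y*=(-0.032785, -0.175170)  Y=(-0.213025, 0.061207)  product (0.017705, 0.035309)
  m=+3: Y*=(0.355103, 0.197639)  Y=(0.223817, -0.099864)  product (0.099215, 0.008773)
  m=+4: Y*=(-0.236146, 0.091602)  Y=(0.342860, -0.214751)  product (-0.061293, 0.082119)
Accumulated sum (-0.004544, -0.000000); after 4π/(2l+1) scaling, (-0.006345, -0.000000) ⇒ P_4 = -0.006345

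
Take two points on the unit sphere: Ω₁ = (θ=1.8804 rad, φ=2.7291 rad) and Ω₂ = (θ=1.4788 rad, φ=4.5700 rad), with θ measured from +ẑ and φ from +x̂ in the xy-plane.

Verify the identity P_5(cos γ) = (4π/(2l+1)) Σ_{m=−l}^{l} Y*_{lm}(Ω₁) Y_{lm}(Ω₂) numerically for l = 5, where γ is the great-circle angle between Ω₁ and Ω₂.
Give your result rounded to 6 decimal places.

Expand P_5 via completeness: Σ_{m} conj(Y_{5,m}) at Ω₁ times Y_{5,m} at Ω₂ —
  term(m=-5) = -0.161317-0.036121i   from Y*(Ω₁)=+0.171749+0.320707i, Y(Ω₂)=-0.296864+0.344024i
  term(m=-4) = -0.022977+0.043037i   from Y*(Ω₁)=+0.029107+0.366861i, Y(Ω₂)=+0.111641+0.071488i
  term(m=-3) = +0.011246+0.010699i   from Y*(Ω₁)=+0.016090-0.046471i, Y(Ω₂)=-0.130763+0.287268i
  term(m=-2) = +0.043614-0.026156i   from Y*(Ω₁)=+0.229340-0.248256i, Y(Ω₂)=+0.144410+0.042274i
  term(m=-1) = +0.002721+0.009828i   from Y*(Ω₁)=+0.033162-0.014512i, Y(Ω₂)=-0.039979+0.278871i
  term(m=+0) = -0.049909-0.000000i   from Y*(Ω₁)=-0.322288-0.000000i, Y(Ω₂)=+0.154859+0.000000i
  term(m=+1) = +0.002721-0.009828i   from Y*(Ω₁)=-0.033162-0.014512i, Y(Ω₂)=+0.039979+0.278871i
  term(m=+2) = +0.043614+0.026156i   from Y*(Ω₁)=+0.229340+0.248256i, Y(Ω₂)=+0.144410-0.042274i
  term(m=+3) = +0.011246-0.010699i   from Y*(Ω₁)=-0.016090-0.046471i, Y(Ω₂)=+0.130763+0.287268i
  term(m=+4) = -0.022977-0.043037i   from Y*(Ω₁)=+0.029107-0.366861i, Y(Ω₂)=+0.111641-0.071488i
  term(m=+5) = -0.161317+0.036121i   from Y*(Ω₁)=-0.171749+0.320707i, Y(Ω₂)=+0.296864+0.344024i
Accumulated sum -0.303335+0.000000i; after 4π/(2l+1) scaling, -0.346529+0.000000i ⇒ P_5 = -0.346529

-0.346529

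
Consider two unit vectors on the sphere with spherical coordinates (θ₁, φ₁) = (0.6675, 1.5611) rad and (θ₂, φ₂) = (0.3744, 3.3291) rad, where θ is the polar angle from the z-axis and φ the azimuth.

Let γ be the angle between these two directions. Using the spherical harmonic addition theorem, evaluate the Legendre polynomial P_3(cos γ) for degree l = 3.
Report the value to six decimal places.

Expand P_3 via completeness: Σ_{m} conj(Y_{3,m}) at Ω₁ times Y_{3,m} at Ω₂ —
  term(m=-3) = 0.00113 + 0.00168j   from Y*(Ω₁)=-0.00288 - 0.09893j, Y(Ω₂)=-0.01726 + 0.01088j
  term(m=-2) = -0.03612 + 0.01504j   from Y*(Ω₁)=-0.30751 + 0.00596j, Y(Ω₂)=0.11838 - 0.04660j
  term(m=-1) = -0.03216 - 0.16097j   from Y*(Ω₁)=0.00404 + 0.41691j, Y(Ω₂)=-0.38683 + 0.07339j
  term(m=+0) = 0.01139 + 0.00000j   from Y*(Ω₁)=0.02463 + 0.00000j, Y(Ω₂)=0.46238 + 0.00000j
  term(m=+1) = -0.03216 + 0.16097j   from Y*(Ω₁)=-0.00404 + 0.41691j, Y(Ω₂)=0.38683 + 0.07339j
  term(m=+2) = -0.03612 - 0.01504j   from Y*(Ω₁)=-0.30751 - 0.00596j, Y(Ω₂)=0.11838 + 0.04660j
  term(m=+3) = 0.00113 - 0.00168j   from Y*(Ω₁)=0.00288 - 0.09893j, Y(Ω₂)=0.01726 + 0.01088j
Total Σ_m = -0.12293 + 0.00000j. Multiply by 1.795196: -0.22069 + 0.00000j. P_3(cos γ) = -0.220685

-0.220685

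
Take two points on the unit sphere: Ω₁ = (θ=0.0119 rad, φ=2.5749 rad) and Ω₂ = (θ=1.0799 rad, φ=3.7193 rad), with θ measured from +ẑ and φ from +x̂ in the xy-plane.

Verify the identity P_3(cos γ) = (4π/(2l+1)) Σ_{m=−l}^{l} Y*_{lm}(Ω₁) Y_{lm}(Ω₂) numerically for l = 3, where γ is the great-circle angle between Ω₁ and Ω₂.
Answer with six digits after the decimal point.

Term-by-term m-sum for l=3 (normalisation 4π/7 = 1.795196):
  term(m=-3) = (-0.000000, 0.000000)   from Y*(Ω₁)=(0.000000, 0.000001), Y(Ω₂)=(0.046251, 0.282420)
  term(m=-2) = (-0.000036, -0.000041)   from Y*(Ω₁)=(0.000061, -0.000131), Y(Ω₂)=(0.151211, -0.342848)
  term(m=-1) = (0.000202, -0.000444)   from Y*(Ω₁)=(-0.012976, 0.008257), Y(Ω₂)=(-0.026543, 0.017303)
  term(m=+0) = (-0.247897, 0.000000)   from Y*(Ω₁)=(0.746036, -0.000000), Y(Ω₂)=(-0.332286, 0.000000)
  term(m=+1) = (0.000202, 0.000444)   from Y*(Ω₁)=(0.012976, 0.008257), Y(Ω₂)=(0.026543, 0.017303)
  term(m=+2) = (-0.000036, 0.000041)   from Y*(Ω₁)=(0.000061, 0.000131), Y(Ω₂)=(0.151211, 0.342848)
  term(m=+3) = (-0.000000, -0.000000)   from Y*(Ω₁)=(-0.000000, 0.000001), Y(Ω₂)=(-0.046251, 0.282420)
Total Σ_m = (-0.247566, -0.000000). Multiply by 1.795196: (-0.444429, -0.000000). P_3(cos γ) = -0.444429

-0.444429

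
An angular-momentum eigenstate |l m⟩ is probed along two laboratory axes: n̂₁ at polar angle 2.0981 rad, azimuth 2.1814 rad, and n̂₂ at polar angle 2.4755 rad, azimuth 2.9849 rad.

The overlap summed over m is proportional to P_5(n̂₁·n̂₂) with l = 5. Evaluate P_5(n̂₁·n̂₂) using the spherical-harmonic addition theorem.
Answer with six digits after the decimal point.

Term-by-term m-sum for l=5 (normalisation 4π/11 = 1.142397):
  [-5]  conj(Y_{5,-5})(Ω₁) = -0.019787-0.222805i ; Y_{5,-5}(Ω₂) = -0.029622-0.029508i ; Δ = -0.005988+0.007184i
  [-4]  conj(Y_{5,-4})(Ω₁) = +0.315246-0.265085i ; Y_{5,-4}(Ω₂) = -0.136260-0.098677i ; Δ = -0.069113+0.005013i
  [-3]  conj(Y_{5,-3})(Ω₁) = +0.275856+0.073684i ; Y_{5,-3}(Ω₂) = -0.332080-0.168718i ; Δ = -0.079175-0.071011i
  [-2]  conj(Y_{5,-2})(Ω₁) = -0.052430-0.143815i ; Y_{5,-2}(Ω₂) = -0.413592-0.134030i ; Δ = +0.002409+0.066508i
  [-1]  conj(Y_{5,-1})(Ω₁) = +0.190200-0.271785i ; Y_{5,-1}(Ω₂) = -0.072430-0.011443i ; Δ = -0.016886+0.017509i
  [+0]  conj(Y_{5,0})(Ω₁) = -0.077350-0.000000i ; Y_{5,0}(Ω₂) = +0.385956+0.000000i ; Δ = -0.029854-0.000000i
  [+1]  conj(Y_{5,1})(Ω₁) = -0.190200-0.271785i ; Y_{5,1}(Ω₂) = +0.072430-0.011443i ; Δ = -0.016886-0.017509i
  [+2]  conj(Y_{5,2})(Ω₁) = -0.052430+0.143815i ; Y_{5,2}(Ω₂) = -0.413592+0.134030i ; Δ = +0.002409-0.066508i
  [+3]  conj(Y_{5,3})(Ω₁) = -0.275856+0.073684i ; Y_{5,3}(Ω₂) = +0.332080-0.168718i ; Δ = -0.079175+0.071011i
  [+4]  conj(Y_{5,4})(Ω₁) = +0.315246+0.265085i ; Y_{5,4}(Ω₂) = -0.136260+0.098677i ; Δ = -0.069113-0.005013i
  [+5]  conj(Y_{5,5})(Ω₁) = +0.019787-0.222805i ; Y_{5,5}(Ω₂) = +0.029622-0.029508i ; Δ = -0.005988-0.007184i
Σ over m = -0.367361+0.000000i; ×(4π/11) → -0.419672+0.000000i. Real part: -0.419672

-0.419672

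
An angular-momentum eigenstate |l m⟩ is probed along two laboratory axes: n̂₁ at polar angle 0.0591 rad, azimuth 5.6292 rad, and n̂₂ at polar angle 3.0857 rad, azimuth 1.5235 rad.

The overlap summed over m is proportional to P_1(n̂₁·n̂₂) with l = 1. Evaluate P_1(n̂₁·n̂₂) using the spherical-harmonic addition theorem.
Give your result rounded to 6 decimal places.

Addition theorem: P_1(cos γ) = (4π/3) Σ_m Y*_{lm}(Ω₁) Y_{lm}(Ω₂), m = −1…1:
  m=-1: Y*=0.01620 - 0.01241j  Y=0.00091 - 0.01928j  product -0.00022 - 0.00032j
  m=+0: Y*=0.48775 + 0.00000j  Y=-0.48784 + 0.00000j  product -0.23794 + 0.00000j
  m=+1: Y*=-0.01620 - 0.01241j  Y=-0.00091 - 0.01928j  product -0.00022 + 0.00032j
Σ over m = -0.23839 + 0.00000j; ×(4π/3) → -0.99858 + 0.00000j. Real part: -0.998577

-0.998577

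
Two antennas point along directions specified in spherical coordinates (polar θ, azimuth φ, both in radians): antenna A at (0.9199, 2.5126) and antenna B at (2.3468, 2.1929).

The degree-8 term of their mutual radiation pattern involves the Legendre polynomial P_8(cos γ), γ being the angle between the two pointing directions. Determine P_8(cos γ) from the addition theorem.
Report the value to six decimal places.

Term-by-term m-sum for l=8 (normalisation 4π/17 = 0.739198):
  term(m=-8) = -0.00239 + 0.00158j   from Y*(Ω₁)=0.02598 + 0.07851j, Y(Ω₂)=0.00907 + 0.03350j
  term(m=-7) = 0.02123 - 0.02696j   from Y*(Ω₁)=0.07672 - 0.23996j, Y(Ω₂)=0.12761 + 0.04769j
  term(m=-6) = -0.04632 + 0.12793j   from Y*(Ω₁)=-0.34688 + 0.25417j, Y(Ω₂)=0.26272 - 0.17630j
  term(m=-5) = 0.00501 - 0.18088j   from Y*(Ω₁)=0.39354 - 0.00133j, Y(Ω₂)=0.01429 - 0.45958j
  term(m=-4) = 0.00287 + 0.00954j   from Y*(Ω₁)=-0.02364 - 0.01708j, Y(Ω₂)=-0.27113 - 0.20748j
  term(m=-3) = -0.01617 - 0.02306j   from Y*(Ω₁)=-0.10678 - 0.32640j, Y(Ω₂)=0.07845 - 0.02388j
  term(m=-2) = 0.06827 + 0.05076j   from Y*(Ω₁)=-0.06800 + 0.21026j, Y(Ω₂)=0.12350 - 0.36461j
  term(m=-1) = 0.02426 + 0.00803j   from Y*(Ω₁)=-0.20458 + 0.14885j, Y(Ω₂)=-0.05885 - 0.08207j
  term(m=+0) = 0.09380 + 0.00000j   from Y*(Ω₁)=0.26331 + 0.00000j, Y(Ω₂)=0.35622 + 0.00000j
  term(m=+1) = 0.02426 - 0.00803j   from Y*(Ω₁)=0.20458 + 0.14885j, Y(Ω₂)=0.05885 - 0.08207j
  term(m=+2) = 0.06827 - 0.05076j   from Y*(Ω₁)=-0.06800 - 0.21026j, Y(Ω₂)=0.12350 + 0.36461j
  term(m=+3) = -0.01617 + 0.02306j   from Y*(Ω₁)=0.10678 - 0.32640j, Y(Ω₂)=-0.07845 - 0.02388j
  term(m=+4) = 0.00287 - 0.00954j   from Y*(Ω₁)=-0.02364 + 0.01708j, Y(Ω₂)=-0.27113 + 0.20748j
  term(m=+5) = 0.00501 + 0.18088j   from Y*(Ω₁)=-0.39354 - 0.00133j, Y(Ω₂)=-0.01429 - 0.45958j
  term(m=+6) = -0.04632 - 0.12793j   from Y*(Ω₁)=-0.34688 - 0.25417j, Y(Ω₂)=0.26272 + 0.17630j
  term(m=+7) = 0.02123 + 0.02696j   from Y*(Ω₁)=-0.07672 - 0.23996j, Y(Ω₂)=-0.12761 + 0.04769j
  term(m=+8) = -0.00239 - 0.00158j   from Y*(Ω₁)=0.02598 - 0.07851j, Y(Ω₂)=0.00907 - 0.03350j
Total Σ_m = 0.20729 + 0.00000j. Multiply by 0.739198: 0.15323 + 0.00000j. P_8(cos γ) = 0.153227

0.153227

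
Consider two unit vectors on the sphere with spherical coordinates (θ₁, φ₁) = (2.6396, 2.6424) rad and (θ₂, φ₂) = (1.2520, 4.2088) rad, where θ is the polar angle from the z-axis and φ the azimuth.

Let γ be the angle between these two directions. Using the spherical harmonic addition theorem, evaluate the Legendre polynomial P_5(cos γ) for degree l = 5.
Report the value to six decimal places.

-0.345750

Summing Y*_{l m}(θ₁,φ₁)·Y_{l m}(θ₂,φ₂) over m ∈ [−5, 5]; prefactor 4π/(2·5+1) = 1.142397:
  m=-5: +0.009562+0.007203i × -0.209309-0.290938i = +0.000094-0.004290i  (running Σ = +0.000094-0.004290i)
  m=-4: +0.028499+0.062807i × -0.160538+0.337877i = -0.025796-0.000454i  (running Σ = -0.025702-0.004743i)
  m=-3: -0.016680+0.227400i × -0.034270+0.002060i = +0.000103-0.007827i  (running Σ = -0.025599-0.012571i)
  m=-2: -0.243223+0.377455i × +0.180489+0.285584i = -0.151694-0.001334i  (running Σ = -0.177293-0.013904i)
  m=-1: -0.357601+0.194984i × +0.025337-0.045987i = -0.000094+0.021385i  (running Σ = -0.177387+0.007481i)
  m=0: +0.162849-0.000000i × +0.320055+0.000000i = +0.052120+0.000000i  (running Σ = -0.125266+0.007481i)
  m=1: +0.357601+0.194984i × -0.025337-0.045987i = -0.000094-0.021385i  (running Σ = -0.125360-0.013904i)
  m=2: -0.243223-0.377455i × +0.180489-0.285584i = -0.151694+0.001334i  (running Σ = -0.277055-0.012571i)
  m=3: +0.016680+0.227400i × +0.034270+0.002060i = +0.000103+0.007827i  (running Σ = -0.276951-0.004743i)
  m=4: +0.028499-0.062807i × -0.160538-0.337877i = -0.025796+0.000454i  (running Σ = -0.302748-0.004290i)
  m=5: -0.009562+0.007203i × +0.209309-0.290938i = +0.000094+0.004290i  (running Σ = -0.302653+0.000000i)
Accumulated sum -0.302653+0.000000i; after 4π/(2l+1) scaling, -0.345750+0.000000i ⇒ P_5 = -0.345750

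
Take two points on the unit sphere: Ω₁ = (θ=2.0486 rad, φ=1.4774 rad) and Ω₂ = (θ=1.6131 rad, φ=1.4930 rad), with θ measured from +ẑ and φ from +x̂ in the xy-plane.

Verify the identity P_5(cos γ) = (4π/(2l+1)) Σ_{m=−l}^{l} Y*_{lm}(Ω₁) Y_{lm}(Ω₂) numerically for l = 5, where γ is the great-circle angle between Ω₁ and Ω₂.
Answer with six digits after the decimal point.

0.002557

Addition theorem: P_5(cos γ) = (4π/11) Σ_m Y*_{lm}(Ω₁) Y_{lm}(Ω₂), m = −5…5:
  term(m=-5) = (0.118059, -0.009227)   from Y*(Ω₁)=(0.115378, 0.228845), Y(Ω₂)=(0.175234, -0.427542)
  term(m=-4) = (0.025906, -0.001619)   from Y*(Ω₁)=(-0.390720, 0.153160), Y(Ω₂)=(-0.058879, -0.018937)
  term(m=-3) = (-0.074174, 0.003474)   from Y*(Ω₁)=(-0.060491, -0.210215), Y(Ω₂)=(0.078509, -0.330259)
  term(m=-2) = (0.015983, -0.000499)   from Y*(Ω₁)=(-0.220805, 0.041731), Y(Ω₂)=(-0.070302, -0.011028)
  term(m=-1) = (-0.090620, 0.001414)   from Y*(Ω₁)=(-0.027090, -0.289214), Y(Ω₂)=(0.024248, -0.311060)
  term(m=+0) = (0.011931, 0.000000)   from Y*(Ω₁)=(-0.162170, -0.000000), Y(Ω₂)=(-0.073571, 0.000000)
  term(m=+1) = (-0.090620, -0.001414)   from Y*(Ω₁)=(0.027090, -0.289214), Y(Ω₂)=(-0.024248, -0.311060)
  term(m=+2) = (0.015983, 0.000499)   from Y*(Ω₁)=(-0.220805, -0.041731), Y(Ω₂)=(-0.070302, 0.011028)
  term(m=+3) = (-0.074174, -0.003474)   from Y*(Ω₁)=(0.060491, -0.210215), Y(Ω₂)=(-0.078509, -0.330259)
  term(m=+4) = (0.025906, 0.001619)   from Y*(Ω₁)=(-0.390720, -0.153160), Y(Ω₂)=(-0.058879, 0.018937)
  term(m=+5) = (0.118059, 0.009227)   from Y*(Ω₁)=(-0.115378, 0.228845), Y(Ω₂)=(-0.175234, -0.427542)
Accumulated sum (0.002238, 0.000000); after 4π/(2l+1) scaling, (0.002557, 0.000000) ⇒ P_5 = 0.002557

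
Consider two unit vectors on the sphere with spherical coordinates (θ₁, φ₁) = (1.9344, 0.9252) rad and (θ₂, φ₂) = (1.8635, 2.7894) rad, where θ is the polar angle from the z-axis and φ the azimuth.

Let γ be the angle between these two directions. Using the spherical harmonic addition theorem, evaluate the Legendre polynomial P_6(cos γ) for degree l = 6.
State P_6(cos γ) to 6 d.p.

-0.163915

Term-by-term m-sum for l=6 (normalisation 4π/13 = 0.966644):
  m=-6: 0.23951 - 0.21520j × -0.19211 + 0.31878j = 0.02259 + 0.11769j  (running Σ = 0.02259 + 0.11769j)
  m=-5: 0.03662 + 0.42285j × -0.07344 + 0.38154j = -0.16402 - 0.01708j  (running Σ = -0.14143 + 0.10061j)
  m=-4: -0.09030 - 0.05652j × -0.00407 - 0.02491j = -0.00104 + 0.00248j  (running Σ = -0.14248 + 0.10309j)
  m=-3: -0.28410 + 0.10889j × -0.16912 - 0.29937j = 0.08064 + 0.06664j  (running Σ = -0.06183 + 0.16973j)
  m=-2: 0.05879 - 0.20475j × -0.06140 - 0.05218j = -0.01429 + 0.00950j  (running Σ = -0.07612 + 0.17923j)
  m=-1: -0.14282 - 0.18960j × 0.29176 + 0.10723j = -0.02134 - 0.07063j  (running Σ = -0.09746 + 0.10860j)
  m=0: 0.23576 + 0.00000j × 0.10754 + 0.00000j = 0.02536 + 0.00000j  (running Σ = -0.07211 + 0.10860j)
  m=1: 0.14282 - 0.18960j × -0.29176 + 0.10723j = -0.02134 + 0.07063j  (running Σ = -0.09345 + 0.17923j)
  m=2: 0.05879 + 0.20475j × -0.06140 + 0.05218j = -0.01429 - 0.00950j  (running Σ = -0.10774 + 0.16973j)
  m=3: 0.28410 + 0.10889j × 0.16912 - 0.29937j = 0.08064 - 0.06664j  (running Σ = -0.02710 + 0.10309j)
  m=4: -0.09030 + 0.05652j × -0.00407 + 0.02491j = -0.00104 - 0.00248j  (running Σ = -0.02814 + 0.10061j)
  m=5: -0.03662 + 0.42285j × 0.07344 + 0.38154j = -0.16402 + 0.01708j  (running Σ = -0.19216 + 0.11769j)
  m=6: 0.23951 + 0.21520j × -0.19211 - 0.31878j = 0.02259 - 0.11769j  (running Σ = -0.16957 + 0.00000j)
Σ over m = -0.16957 + 0.00000j; ×(4π/13) → -0.16392 + 0.00000j. Real part: -0.163915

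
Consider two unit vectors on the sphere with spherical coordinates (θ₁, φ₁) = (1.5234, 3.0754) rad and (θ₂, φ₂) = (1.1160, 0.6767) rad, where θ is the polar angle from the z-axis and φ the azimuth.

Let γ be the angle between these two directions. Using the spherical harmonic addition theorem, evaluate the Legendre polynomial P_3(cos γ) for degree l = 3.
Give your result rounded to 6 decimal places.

0.304494

Summing Y*_{l m}(θ₁,φ₁)·Y_{l m}(θ₂,φ₂) over m ∈ [−3, 3]; prefactor 4π/(2·3+1) = 1.795196:
  m=-3: -0.407648+0.082031i × -0.134100-0.271138i = +0.076907+0.099528i  (running Σ = +0.076907+0.099528i)
  m=-2: +0.047889-0.006377i × +0.078145-0.353779i = +0.001486-0.017440i  (running Σ = +0.078393+0.082088i)
  m=-1: +0.318495-0.021113i × -0.007960+0.006394i = -0.002400+0.002205i  (running Σ = +0.075993+0.084292i)
  m=0: -0.052843-0.000000i × -0.333622+0.000000i = +0.017630+0.000000i  (running Σ = +0.093623+0.084292i)
  m=1: -0.318495-0.021113i × +0.007960+0.006394i = -0.002400-0.002205i  (running Σ = +0.091222+0.082088i)
  m=2: +0.047889+0.006377i × +0.078145+0.353779i = +0.001486+0.017440i  (running Σ = +0.092709+0.099528i)
  m=3: +0.407648+0.082031i × +0.134100-0.271138i = +0.076907-0.099528i  (running Σ = +0.169616+0.000000i)
Σ over m = +0.169616+0.000000i; ×(4π/7) → +0.304494+0.000000i. Real part: 0.304494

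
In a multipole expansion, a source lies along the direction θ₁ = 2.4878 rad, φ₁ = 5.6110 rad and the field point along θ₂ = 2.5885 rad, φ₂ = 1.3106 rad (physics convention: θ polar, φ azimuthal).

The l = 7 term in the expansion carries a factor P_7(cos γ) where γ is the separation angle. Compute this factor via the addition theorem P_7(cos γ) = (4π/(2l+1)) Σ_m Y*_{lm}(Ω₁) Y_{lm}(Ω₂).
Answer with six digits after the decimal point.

0.298016

Expand P_7 via completeness: Σ_{m} conj(Y_{7,m}) at Ω₁ times Y_{7,m} at Ω₂ —
  [-7]  conj(Y_{7,-7})(Ω₁) = -0.000109+0.015393i ; Y_{7,-7}(Ω₂) = -0.005348-0.001369i ; Δ = +0.000022-0.000082i
  [-6]  conj(Y_{7,-6})(Ω₁) = +0.047225-0.058486i ; Y_{7,-6}(Ω₂) = +0.000322+0.033456i ; Δ = +0.001972+0.001561i
  [-5]  conj(Y_{7,-5})(Ω₁) = -0.214332+0.047779i ; Y_{7,-5}(Ω₂) = +0.119022-0.032917i ; Δ = -0.023938+0.012742i
  [-4]  conj(Y_{7,-4})(Ω₁) = +0.372072+0.181042i ; Y_{7,-4}(Ω₂) = -0.154162-0.263105i ; Δ = -0.009726-0.125804i
  [-3]  conj(Y_{7,-3})(Ω₁) = -0.195170-0.408445i ; Y_{7,-3}(Ω₂) = -0.340599+0.343891i ; Δ = +0.206936+0.071999i
  [-2]  conj(Y_{7,-2})(Ω₁) = -0.025403+0.110268i ; Y_{7,-2}(Ω₂) = +0.328985+0.188536i ; Δ = -0.029147+0.031487i
  [-1]  conj(Y_{7,-1})(Ω₁) = -0.277933+0.221184i ; Y_{7,-1}(Ω₂) = -0.033811+0.126998i ; Δ = -0.018693-0.042775i
  [+0]  conj(Y_{7,0})(Ω₁) = +0.235016-0.000000i ; Y_{7,0}(Ω₂) = +0.429240+0.000000i ; Δ = +0.100878+0.000000i
  [+1]  conj(Y_{7,1})(Ω₁) = +0.277933+0.221184i ; Y_{7,1}(Ω₂) = +0.033811+0.126998i ; Δ = -0.018693+0.042775i
  [+2]  conj(Y_{7,2})(Ω₁) = -0.025403-0.110268i ; Y_{7,2}(Ω₂) = +0.328985-0.188536i ; Δ = -0.029147-0.031487i
  [+3]  conj(Y_{7,3})(Ω₁) = +0.195170-0.408445i ; Y_{7,3}(Ω₂) = +0.340599+0.343891i ; Δ = +0.206936-0.071999i
  [+4]  conj(Y_{7,4})(Ω₁) = +0.372072-0.181042i ; Y_{7,4}(Ω₂) = -0.154162+0.263105i ; Δ = -0.009726+0.125804i
  [+5]  conj(Y_{7,5})(Ω₁) = +0.214332+0.047779i ; Y_{7,5}(Ω₂) = -0.119022-0.032917i ; Δ = -0.023938-0.012742i
  [+6]  conj(Y_{7,6})(Ω₁) = +0.047225+0.058486i ; Y_{7,6}(Ω₂) = +0.000322-0.033456i ; Δ = +0.001972-0.001561i
  [+7]  conj(Y_{7,7})(Ω₁) = +0.000109+0.015393i ; Y_{7,7}(Ω₂) = +0.005348-0.001369i ; Δ = +0.000022+0.000082i
Accumulated sum +0.355730-0.000000i; after 4π/(2l+1) scaling, +0.298016-0.000000i ⇒ P_7 = 0.298016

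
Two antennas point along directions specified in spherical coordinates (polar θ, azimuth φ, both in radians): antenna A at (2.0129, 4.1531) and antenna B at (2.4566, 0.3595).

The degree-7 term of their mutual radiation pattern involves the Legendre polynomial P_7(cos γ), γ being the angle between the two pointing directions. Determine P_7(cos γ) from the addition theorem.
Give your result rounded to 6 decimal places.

Summing Y*_{l m}(θ₁,φ₁)·Y_{l m}(θ₂,φ₂) over m ∈ [−7, 7]; prefactor 4π/(2·7+1) = 0.837758:
  m=-7: Y*=-0.17215 - 0.17632j  Y=-0.01645 - 0.01187j  product 0.00074 + 0.00494j
  m=-6: Y*=-0.42649 + 0.09275j  Y=0.05140 + 0.07740j  product -0.02910 - 0.02824j
  m=-5: Y*=-0.10332 + 0.28737j  Y=-0.05682 - 0.24631j  product 0.07665 + 0.00912j
  m=-4: Y*=-0.08036 - 0.10219j  Y=-0.05783 + 0.43289j  product 0.04888 - 0.02888j
  m=-3: Y*=-0.34843 + 0.03745j  Y=0.19667 - 0.36668j  product -0.05479 + 0.13513j
  m=-2: Y*=-0.00822 + 0.01692j  Y=-0.01691 + 0.01481j  product -0.00011 - 0.00041j
  m=-1: Y*=-0.17635 - 0.28172j  Y=-0.36077 + 0.13559j  product 0.10182 + 0.07773j
  m=+0: Y*=-0.06051 + 0.00000j  Y=0.14816 + 0.00000j  product -0.00897 + 0.00000j
  m=+1: Y*=0.17635 - 0.28172j  Y=0.36077 + 0.13559j  product 0.10182 - 0.07773j
  m=+2: Y*=-0.00822 - 0.01692j  Y=-0.01691 - 0.01481j  product -0.00011 + 0.00041j
  m=+3: Y*=0.34843 + 0.03745j  Y=-0.19667 - 0.36668j  product -0.05479 - 0.13513j
  m=+4: Y*=-0.08036 + 0.10219j  Y=-0.05783 - 0.43289j  product 0.04888 + 0.02888j
  m=+5: Y*=0.10332 + 0.28737j  Y=0.05682 - 0.24631j  product 0.07665 - 0.00912j
  m=+6: Y*=-0.42649 - 0.09275j  Y=0.05140 - 0.07740j  product -0.02910 + 0.02824j
  m=+7: Y*=0.17215 - 0.17632j  Y=0.01645 - 0.01187j  product 0.00074 - 0.00494j
Accumulated sum 0.27921 + 0.00000j; after 4π/(2l+1) scaling, 0.23391 + 0.00000j ⇒ P_7 = 0.233910

0.233910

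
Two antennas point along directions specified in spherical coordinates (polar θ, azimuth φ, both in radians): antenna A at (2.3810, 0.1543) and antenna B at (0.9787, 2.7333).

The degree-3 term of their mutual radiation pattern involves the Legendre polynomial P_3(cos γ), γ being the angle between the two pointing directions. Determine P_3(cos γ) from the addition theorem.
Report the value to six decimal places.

-0.419224

Summing Y*_{l m}(θ₁,φ₁)·Y_{l m}(θ₂,φ₂) over m ∈ [−3, 3]; prefactor 4π/(2·3+1) = 1.795196:
  m=-3: (0.122292, 0.061032) × (-0.080821, -0.224247) = (0.003802, -0.032356)  (running Σ = (0.003802, -0.032356))
  m=-2: (-0.335200, -0.106857) × (0.268897, 0.286215) = (-0.059550, -0.124672)  (running Σ = (-0.055748, -0.157029))
  m=-1: (0.357499, 0.055604) × (-0.137186, -0.059347) = (-0.045744, -0.028845)  (running Σ = (-0.101492, -0.185873))
  m=0: (0.101654, -0.000000) × (-0.300453, 0.000000) = (-0.030542, 0.000000)  (running Σ = (-0.132034, -0.185873))
  m=1: (-0.357499, 0.055604) × (0.137186, -0.059347) = (-0.045744, 0.028845)  (running Σ = (-0.177778, -0.157029))
  m=2: (-0.335200, 0.106857) × (0.268897, -0.286215) = (-0.059550, 0.124672)  (running Σ = (-0.237328, -0.032356))
  m=3: (-0.122292, 0.061032) × (0.080821, -0.224247) = (0.003802, 0.032356)  (running Σ = (-0.233525, -0.000000))
Total Σ_m = (-0.233525, -0.000000). Multiply by 1.795196: (-0.419224, -0.000000). P_3(cos γ) = -0.419224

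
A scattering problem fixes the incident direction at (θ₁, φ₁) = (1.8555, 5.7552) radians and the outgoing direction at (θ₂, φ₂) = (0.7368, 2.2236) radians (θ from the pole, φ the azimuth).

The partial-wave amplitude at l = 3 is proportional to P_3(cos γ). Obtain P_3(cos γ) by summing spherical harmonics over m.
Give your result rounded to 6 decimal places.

-0.094865

Addition theorem: P_3(cos γ) = (4π/7) Σ_m Y*_{lm}(Ω₁) Y_{lm}(Ω₂), m = −3…3:
  term(m=-3) = (-0.018213, -0.042984)   from Y*(Ω₁)=(-0.004854, -0.368807), Y(Ω₂)=(0.117178, -0.047840)
  term(m=-2) = (-0.064233, -0.063545)   from Y*(Ω₁)=(-0.130188, 0.230131), Y(Ω₂)=(-0.089564, 0.329781)
  term(m=-1) = (0.065737, 0.027022)   from Y*(Ω₁)=(-0.162247, 0.094625), Y(Ω₂)=(-0.229852, -0.300603)
  term(m=+0) = (-0.019428, 0.000000)   from Y*(Ω₁)=(0.273101, -0.000000), Y(Ω₂)=(-0.071139, 0.000000)
  term(m=+1) = (0.065737, -0.027022)   from Y*(Ω₁)=(0.162247, 0.094625), Y(Ω₂)=(0.229852, -0.300603)
  term(m=+2) = (-0.064233, 0.063545)   from Y*(Ω₁)=(-0.130188, -0.230131), Y(Ω₂)=(-0.089564, -0.329781)
  term(m=+3) = (-0.018213, 0.042984)   from Y*(Ω₁)=(0.004854, -0.368807), Y(Ω₂)=(-0.117178, -0.047840)
Σ over m = (-0.052844, -0.000000); ×(4π/7) → (-0.094865, -0.000000). Real part: -0.094865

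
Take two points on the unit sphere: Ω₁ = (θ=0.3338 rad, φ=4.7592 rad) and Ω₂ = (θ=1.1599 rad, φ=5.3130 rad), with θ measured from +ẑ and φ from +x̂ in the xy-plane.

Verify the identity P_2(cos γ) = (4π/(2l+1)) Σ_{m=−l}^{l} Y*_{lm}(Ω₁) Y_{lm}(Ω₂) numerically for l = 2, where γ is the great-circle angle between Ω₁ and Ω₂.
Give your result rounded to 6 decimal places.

0.100756

Expand P_2 via completeness: Σ_{m} conj(Y_{2,m}) at Ω₁ times Y_{2,m} at Ω₂ —
  [-2]  conj(Y_{2,-2})(Ω₁) = (-0.041283, -0.003876) ; Y_{2,-2}(Ω₂) = (-0.117268, 0.302726) ; Δ = (0.006015, -0.012043)
  [-1]  conj(Y_{2,-1})(Ω₁) = (0.011190, -0.238882) ; Y_{2,-1}(Ω₂) = (0.159877, 0.233385) ; Δ = (0.057541, -0.035580)
  [+0]  conj(Y_{2,0})(Ω₁) = (0.529216, -0.000000) ; Y_{2,0}(Ω₂) = (-0.164434, 0.000000) ; Δ = (-0.087021, 0.000000)
  [+1]  conj(Y_{2,1})(Ω₁) = (-0.011190, -0.238882) ; Y_{2,1}(Ω₂) = (-0.159877, 0.233385) ; Δ = (0.057541, 0.035580)
  [+2]  conj(Y_{2,2})(Ω₁) = (-0.041283, 0.003876) ; Y_{2,2}(Ω₂) = (-0.117268, -0.302726) ; Δ = (0.006015, 0.012043)
Total Σ_m = (0.040089, 0.000000). Multiply by 2.513274: (0.100756, 0.000000). P_2(cos γ) = 0.100756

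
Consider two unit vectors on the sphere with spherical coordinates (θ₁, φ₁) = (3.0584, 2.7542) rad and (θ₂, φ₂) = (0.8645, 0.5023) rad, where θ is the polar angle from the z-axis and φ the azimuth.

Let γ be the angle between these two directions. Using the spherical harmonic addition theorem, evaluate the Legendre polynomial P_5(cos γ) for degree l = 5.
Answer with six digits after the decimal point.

Expand P_5 via completeness: Σ_{m} conj(Y_{5,m}) at Ω₁ times Y_{5,m} at Ω₂ —
  m=-5: (0.000001, 0.000002) × (-0.095567, -0.069693) = (0.000000, -0.000000)  (running Σ = (0.000000, -0.000000))
  m=-4: (-0.000001, 0.000070) × (-0.135453, -0.288915) = (0.000020, -0.000009)  (running Σ = (0.000020, -0.000009))
  m=-3: (-0.000626, 0.001446) × (0.027147, -0.424275) = (0.000596, 0.000305)  (running Σ = (0.000617, 0.000296))
  m=-2: (-0.016494, 0.016148) × (0.090047, -0.141669) = (0.000802, 0.003791)  (running Σ = (0.001419, 0.004086))
  m=-1: (-0.192398, 0.078500) × (-0.250104, 0.137380) = (0.037335, -0.046065)  (running Σ = (0.038754, -0.041978))
  m=0: (-0.887650, -0.000000) × (-0.251063, 0.000000) = (0.222856, 0.000000)  (running Σ = (0.261610, -0.041978))
  m=1: (0.192398, 0.078500) × (0.250104, 0.137380) = (0.037335, 0.046065)  (running Σ = (0.298945, 0.004086))
  m=2: (-0.016494, -0.016148) × (0.090047, 0.141669) = (0.000802, -0.003791)  (running Σ = (0.299748, 0.000296))
  m=3: (0.000626, 0.001446) × (-0.027147, -0.424275) = (0.000596, -0.000305)  (running Σ = (0.300344, -0.000009))
  m=4: (-0.000001, -0.000070) × (-0.135453, 0.288915) = (0.000020, 0.000009)  (running Σ = (0.300365, -0.000000))
  m=5: (-0.000001, 0.000002) × (0.095567, -0.069693) = (0.000000, 0.000000)  (running Σ = (0.300365, 0.000000))
Total Σ_m = (0.300365, 0.000000). Multiply by 1.142397: (0.343136, 0.000000). P_5(cos γ) = 0.343136

0.343136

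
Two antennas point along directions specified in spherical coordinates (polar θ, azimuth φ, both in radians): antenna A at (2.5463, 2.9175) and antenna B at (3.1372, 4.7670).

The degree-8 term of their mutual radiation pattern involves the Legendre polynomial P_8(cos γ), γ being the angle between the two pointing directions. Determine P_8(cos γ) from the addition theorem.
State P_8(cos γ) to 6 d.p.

Term-by-term m-sum for l=8 (normalisation 4π/17 = 0.739198):
  m=-8: Y*=(-0.001109, -0.004915)  Y=(0.000000, -0.000000)  product (-0.000000, -0.000000)
  m=-7: Y*=(0.000064, -0.029761)  Y=(0.000000, 0.000000)  product (0.000000, -0.000000)
  m=-6: Y*=(0.024370, -0.105873)  Y=(-0.000000, 0.000000)  product (0.000000, 0.000000)
  m=-5: Y*=(0.118340, -0.244774)  Y=(-0.000000, -0.000000)  product (-0.000000, -0.000000)
  m=-4: Y*=(0.286666, -0.358564)  Y=(0.000000, -0.000000)  product (0.000000, -0.000000)
  m=-3: Y*=(0.349712, -0.278359)  Y=(0.000000, 0.000001)  product (0.000000, 0.000000)
  m=-2: Y*=(0.044810, -0.021546)  Y=(-0.000198, 0.000022)  product (-0.000008, 0.000005)
  m=-1: Y*=(-0.388938, 0.088647)  Y=(-0.001183, -0.021640)  product (0.002378, 0.008312)
  m=+0: Y*=(-0.187859, -0.000000)  Y=(1.162703, 0.000000)  product (-0.218424, -0.000000)
  m=+1: Y*=(0.388938, 0.088647)  Y=(0.001183, -0.021640)  product (0.002378, -0.008312)
  m=+2: Y*=(0.044810, 0.021546)  Y=(-0.000198, -0.000022)  product (-0.000008, -0.000005)
  m=+3: Y*=(-0.349712, -0.278359)  Y=(-0.000000, 0.000001)  product (0.000000, -0.000000)
  m=+4: Y*=(0.286666, 0.358564)  Y=(0.000000, 0.000000)  product (0.000000, 0.000000)
  m=+5: Y*=(-0.118340, -0.244774)  Y=(0.000000, -0.000000)  product (-0.000000, 0.000000)
  m=+6: Y*=(0.024370, 0.105873)  Y=(-0.000000, -0.000000)  product (0.000000, -0.000000)
  m=+7: Y*=(-0.000064, -0.029761)  Y=(-0.000000, 0.000000)  product (0.000000, 0.000000)
  m=+8: Y*=(-0.001109, 0.004915)  Y=(0.000000, 0.000000)  product (-0.000000, 0.000000)
Accumulated sum (-0.213683, -0.000000); after 4π/(2l+1) scaling, (-0.157954, -0.000000) ⇒ P_8 = -0.157954

-0.157954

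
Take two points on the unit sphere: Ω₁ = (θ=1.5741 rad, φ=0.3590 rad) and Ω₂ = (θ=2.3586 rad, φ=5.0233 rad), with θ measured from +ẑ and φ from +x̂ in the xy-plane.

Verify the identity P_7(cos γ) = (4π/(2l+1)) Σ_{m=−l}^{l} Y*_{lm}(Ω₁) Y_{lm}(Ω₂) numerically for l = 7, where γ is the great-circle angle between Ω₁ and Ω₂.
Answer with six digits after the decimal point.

0.068435

Term-by-term m-sum for l=7 (normalisation 4π/15 = 0.837758):
  m=-7: Y*=-0.40444 + 0.29402j  Y=-0.03573 + 0.02474j  product 0.00718 - 0.02051j
  m=-6: Y*=0.00340 - 0.00516j  Y=-0.04745 - 0.15635j  product -0.00097 - 0.00029j
  m=-5: Y*=0.08157 - 0.35768j  Y=0.35444 + 0.00576j  product 0.03097 - 0.12631j
  m=-4: Y*=0.00098 + 0.00721j  Y=-0.14615 + 0.43068j  product -0.00325 - 0.00063j
  m=-3: Y*=0.15727 + 0.29218j  Y=-0.18516 - 0.13730j  product 0.01100 - 0.07569j
  m=-2: Y*=-0.00584 - 0.00510j  Y=-0.18703 + 0.13404j  product 0.00178 + 0.00017j
  m=-1: Y*=-0.29892 - 0.11217j  Y=-0.10636 - 0.33100j  product -0.00534 + 0.11087j
  m=+0: Y*=0.00789 + 0.00000j  Y=-0.13259 + 0.00000j  product -0.00105 + 0.00000j
  m=+1: Y*=0.29892 - 0.11217j  Y=0.10636 - 0.33100j  product -0.00534 - 0.11087j
  m=+2: Y*=-0.00584 + 0.00510j  Y=-0.18703 - 0.13404j  product 0.00178 - 0.00017j
  m=+3: Y*=-0.15727 + 0.29218j  Y=0.18516 - 0.13730j  product 0.01100 + 0.07569j
  m=+4: Y*=0.00098 - 0.00721j  Y=-0.14615 - 0.43068j  product -0.00325 + 0.00063j
  m=+5: Y*=-0.08157 - 0.35768j  Y=-0.35444 + 0.00576j  product 0.03097 + 0.12631j
  m=+6: Y*=0.00340 + 0.00516j  Y=-0.04745 + 0.15635j  product -0.00097 + 0.00029j
  m=+7: Y*=0.40444 + 0.29402j  Y=0.03573 + 0.02474j  product 0.00718 + 0.02051j
Accumulated sum 0.08169 + 0.00000j; after 4π/(2l+1) scaling, 0.06844 + 0.00000j ⇒ P_7 = 0.068435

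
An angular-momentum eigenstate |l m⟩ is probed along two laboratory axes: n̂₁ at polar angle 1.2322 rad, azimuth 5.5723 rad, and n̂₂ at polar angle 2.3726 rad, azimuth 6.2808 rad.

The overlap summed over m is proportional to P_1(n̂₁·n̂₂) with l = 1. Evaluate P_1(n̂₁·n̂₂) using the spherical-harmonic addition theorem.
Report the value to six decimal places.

Summing Y*_{l m}(θ₁,φ₁)·Y_{l m}(θ₂,φ₂) over m ∈ [−1, 1]; prefactor 4π/(2·1+1) = 4.188790:
  [-1]  conj(Y_{1,-1})(Ω₁) = (0.246945, -0.212637) ; Y_{1,-1}(Ω₂) = (0.240260, 0.000573) ; Δ = (0.059453, -0.050947)
  [+0]  conj(Y_{1,0})(Ω₁) = (0.162296, -0.000000) ; Y_{1,0}(Ω₂) = (-0.351115, 0.000000) ; Δ = (-0.056985, 0.000000)
  [+1]  conj(Y_{1,1})(Ω₁) = (-0.246945, -0.212637) ; Y_{1,1}(Ω₂) = (-0.240260, 0.000573) ; Δ = (0.059453, 0.050947)
Total Σ_m = (0.061921, 0.000000). Multiply by 4.188790: (0.259375, 0.000000). P_1(cos γ) = 0.259375

0.259375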